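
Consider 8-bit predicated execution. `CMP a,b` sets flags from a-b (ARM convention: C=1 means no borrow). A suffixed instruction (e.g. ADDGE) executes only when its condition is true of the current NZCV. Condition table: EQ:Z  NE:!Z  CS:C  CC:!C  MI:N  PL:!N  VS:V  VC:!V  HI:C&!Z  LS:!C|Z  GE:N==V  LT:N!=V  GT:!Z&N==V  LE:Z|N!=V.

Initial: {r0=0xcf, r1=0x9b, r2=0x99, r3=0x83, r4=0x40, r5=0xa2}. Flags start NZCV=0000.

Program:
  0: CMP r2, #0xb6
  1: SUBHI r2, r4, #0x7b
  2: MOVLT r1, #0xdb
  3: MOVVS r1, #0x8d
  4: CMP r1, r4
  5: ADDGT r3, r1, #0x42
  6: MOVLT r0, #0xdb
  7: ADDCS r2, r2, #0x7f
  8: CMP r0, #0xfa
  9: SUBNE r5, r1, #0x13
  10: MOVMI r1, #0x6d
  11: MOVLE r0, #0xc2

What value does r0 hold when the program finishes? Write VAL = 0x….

0: ✓ CMP  NZCV=1000
1: · SUBHI
2: ✓ MOVLT  r1←0xdb
3: · MOVVS
4: ✓ CMP  NZCV=1010
5: · ADDGT
6: ✓ MOVLT  r0←0xdb
7: ✓ ADDCS  r2←0x18
8: ✓ CMP  NZCV=1000
9: ✓ SUBNE  r5←0xc8
10: ✓ MOVMI  r1←0x6d
11: ✓ MOVLE  r0←0xc2

VAL = 0xc2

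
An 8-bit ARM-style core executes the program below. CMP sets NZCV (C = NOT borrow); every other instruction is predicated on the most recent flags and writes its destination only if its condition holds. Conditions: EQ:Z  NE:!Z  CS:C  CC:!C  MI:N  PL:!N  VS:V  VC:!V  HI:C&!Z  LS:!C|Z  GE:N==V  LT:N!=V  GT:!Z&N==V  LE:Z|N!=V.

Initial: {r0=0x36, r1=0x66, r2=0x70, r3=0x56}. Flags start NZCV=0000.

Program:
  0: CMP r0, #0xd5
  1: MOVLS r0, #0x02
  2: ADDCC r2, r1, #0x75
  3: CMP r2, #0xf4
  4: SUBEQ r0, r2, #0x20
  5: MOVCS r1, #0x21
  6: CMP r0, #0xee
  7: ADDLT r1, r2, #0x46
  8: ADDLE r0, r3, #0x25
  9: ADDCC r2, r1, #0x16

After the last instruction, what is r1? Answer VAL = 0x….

0: ✓ CMP  NZCV=0000
1: ✓ MOVLS  r0←0x02
2: ✓ ADDCC  r2←0xdb
3: ✓ CMP  NZCV=1000
4: · SUBEQ
5: · MOVCS
6: ✓ CMP  NZCV=0000
7: · ADDLT
8: · ADDLE
9: ✓ ADDCC  r2←0x7c

VAL = 0x66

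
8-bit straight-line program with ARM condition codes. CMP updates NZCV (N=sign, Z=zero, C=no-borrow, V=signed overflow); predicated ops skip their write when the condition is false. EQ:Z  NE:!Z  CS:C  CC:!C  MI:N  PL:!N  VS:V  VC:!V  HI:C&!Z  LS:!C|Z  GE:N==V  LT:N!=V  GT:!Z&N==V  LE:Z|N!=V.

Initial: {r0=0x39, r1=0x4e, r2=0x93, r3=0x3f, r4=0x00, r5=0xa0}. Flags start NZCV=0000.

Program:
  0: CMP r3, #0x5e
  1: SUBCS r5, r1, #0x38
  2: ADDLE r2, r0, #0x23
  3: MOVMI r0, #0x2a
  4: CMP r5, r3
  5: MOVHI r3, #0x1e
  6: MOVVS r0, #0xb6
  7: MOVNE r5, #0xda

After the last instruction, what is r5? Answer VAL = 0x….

[0] flags=1000 → (cmp)
[1] flags=1000 CS?F → skip
[2] flags=1000 LE?T → r2=0x5c
[3] flags=1000 MI?T → r0=0x2a
[4] flags=0011 → (cmp)
[5] flags=0011 HI?T → r3=0x1e
[6] flags=0011 VS?T → r0=0xb6
[7] flags=0011 NE?T → r5=0xda

VAL = 0xda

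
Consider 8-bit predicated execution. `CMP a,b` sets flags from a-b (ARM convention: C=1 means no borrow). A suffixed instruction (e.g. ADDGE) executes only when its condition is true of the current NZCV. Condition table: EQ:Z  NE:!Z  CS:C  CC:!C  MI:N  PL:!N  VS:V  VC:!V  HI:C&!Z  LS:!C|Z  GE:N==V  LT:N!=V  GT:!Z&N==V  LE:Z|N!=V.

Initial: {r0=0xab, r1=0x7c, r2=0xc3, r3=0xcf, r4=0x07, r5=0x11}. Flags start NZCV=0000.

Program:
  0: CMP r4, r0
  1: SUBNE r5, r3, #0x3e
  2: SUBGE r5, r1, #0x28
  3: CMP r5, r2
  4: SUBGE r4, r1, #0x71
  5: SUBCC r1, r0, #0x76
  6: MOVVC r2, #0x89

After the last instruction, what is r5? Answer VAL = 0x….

VAL = 0x54

0: ✓ CMP  NZCV=0000
1: ✓ SUBNE  r5←0x91
2: ✓ SUBGE  r5←0x54
3: ✓ CMP  NZCV=1001
4: ✓ SUBGE  r4←0x0b
5: ✓ SUBCC  r1←0x35
6: · MOVVC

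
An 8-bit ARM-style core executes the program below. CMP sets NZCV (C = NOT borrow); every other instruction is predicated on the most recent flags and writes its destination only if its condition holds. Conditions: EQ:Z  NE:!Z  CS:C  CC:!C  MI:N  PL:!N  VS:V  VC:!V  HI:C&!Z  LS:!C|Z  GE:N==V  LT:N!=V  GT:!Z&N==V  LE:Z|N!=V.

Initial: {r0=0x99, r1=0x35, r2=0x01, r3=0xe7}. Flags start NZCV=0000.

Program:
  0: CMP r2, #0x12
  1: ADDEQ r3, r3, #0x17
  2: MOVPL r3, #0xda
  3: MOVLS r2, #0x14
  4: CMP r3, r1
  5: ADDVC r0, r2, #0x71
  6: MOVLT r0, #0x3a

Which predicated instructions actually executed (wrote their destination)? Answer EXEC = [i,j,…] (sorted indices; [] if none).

0: ✓ CMP  NZCV=1000
1: · ADDEQ
2: · MOVPL
3: ✓ MOVLS  r2←0x14
4: ✓ CMP  NZCV=1010
5: ✓ ADDVC  r0←0x85
6: ✓ MOVLT  r0←0x3a

EXEC = [3,5,6]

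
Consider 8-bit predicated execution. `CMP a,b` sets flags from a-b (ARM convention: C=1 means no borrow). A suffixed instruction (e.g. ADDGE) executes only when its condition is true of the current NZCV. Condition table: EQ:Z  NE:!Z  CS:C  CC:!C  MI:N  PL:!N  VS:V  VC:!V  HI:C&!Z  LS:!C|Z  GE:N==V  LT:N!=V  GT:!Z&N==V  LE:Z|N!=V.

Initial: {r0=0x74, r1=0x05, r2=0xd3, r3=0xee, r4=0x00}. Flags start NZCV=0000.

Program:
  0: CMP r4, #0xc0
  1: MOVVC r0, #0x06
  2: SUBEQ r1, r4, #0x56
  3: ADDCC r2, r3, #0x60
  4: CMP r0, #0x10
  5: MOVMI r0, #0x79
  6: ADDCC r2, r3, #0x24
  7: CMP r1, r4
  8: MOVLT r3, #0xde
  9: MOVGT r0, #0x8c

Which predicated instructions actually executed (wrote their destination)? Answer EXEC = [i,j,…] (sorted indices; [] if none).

EXEC = [1,3,5,6,9]

[0] flags=0000 → (cmp)
[1] flags=0000 VC?T → r0=0x06
[2] flags=0000 EQ?F → skip
[3] flags=0000 CC?T → r2=0x4e
[4] flags=1000 → (cmp)
[5] flags=1000 MI?T → r0=0x79
[6] flags=1000 CC?T → r2=0x12
[7] flags=0010 → (cmp)
[8] flags=0010 LT?F → skip
[9] flags=0010 GT?T → r0=0x8c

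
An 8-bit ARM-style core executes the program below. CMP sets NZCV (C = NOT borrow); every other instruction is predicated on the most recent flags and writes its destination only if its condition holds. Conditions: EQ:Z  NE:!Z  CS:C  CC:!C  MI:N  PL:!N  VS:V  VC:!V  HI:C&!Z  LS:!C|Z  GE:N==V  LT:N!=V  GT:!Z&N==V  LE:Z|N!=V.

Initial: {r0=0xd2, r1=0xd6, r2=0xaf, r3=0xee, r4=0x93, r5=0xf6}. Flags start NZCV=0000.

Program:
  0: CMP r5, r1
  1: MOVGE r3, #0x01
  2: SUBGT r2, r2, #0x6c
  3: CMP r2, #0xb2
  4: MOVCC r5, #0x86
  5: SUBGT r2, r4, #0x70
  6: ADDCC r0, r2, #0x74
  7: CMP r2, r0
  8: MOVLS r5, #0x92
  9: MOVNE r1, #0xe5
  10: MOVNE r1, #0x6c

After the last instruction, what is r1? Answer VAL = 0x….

[0] flags=0010 → (cmp)
[1] flags=0010 GE?T → r3=0x01
[2] flags=0010 GT?T → r2=0x43
[3] flags=1001 → (cmp)
[4] flags=1001 CC?T → r5=0x86
[5] flags=1001 GT?T → r2=0x23
[6] flags=1001 CC?T → r0=0x97
[7] flags=1001 → (cmp)
[8] flags=1001 LS?T → r5=0x92
[9] flags=1001 NE?T → r1=0xe5
[10] flags=1001 NE?T → r1=0x6c

VAL = 0x6c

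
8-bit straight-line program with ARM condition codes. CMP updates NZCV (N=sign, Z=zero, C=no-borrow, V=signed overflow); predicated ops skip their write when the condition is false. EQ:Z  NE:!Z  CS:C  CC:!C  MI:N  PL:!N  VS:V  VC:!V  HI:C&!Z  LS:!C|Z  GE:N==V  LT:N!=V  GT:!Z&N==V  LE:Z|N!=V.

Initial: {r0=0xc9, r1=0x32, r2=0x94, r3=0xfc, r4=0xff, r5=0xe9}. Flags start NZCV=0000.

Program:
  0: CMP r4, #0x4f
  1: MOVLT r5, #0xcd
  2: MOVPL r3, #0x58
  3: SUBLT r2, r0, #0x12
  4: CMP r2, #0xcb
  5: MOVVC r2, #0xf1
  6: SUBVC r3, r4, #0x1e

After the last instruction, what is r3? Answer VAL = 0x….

VAL = 0xe1

[0] flags=1010 → (cmp)
[1] flags=1010 LT?T → r5=0xcd
[2] flags=1010 PL?F → skip
[3] flags=1010 LT?T → r2=0xb7
[4] flags=1000 → (cmp)
[5] flags=1000 VC?T → r2=0xf1
[6] flags=1000 VC?T → r3=0xe1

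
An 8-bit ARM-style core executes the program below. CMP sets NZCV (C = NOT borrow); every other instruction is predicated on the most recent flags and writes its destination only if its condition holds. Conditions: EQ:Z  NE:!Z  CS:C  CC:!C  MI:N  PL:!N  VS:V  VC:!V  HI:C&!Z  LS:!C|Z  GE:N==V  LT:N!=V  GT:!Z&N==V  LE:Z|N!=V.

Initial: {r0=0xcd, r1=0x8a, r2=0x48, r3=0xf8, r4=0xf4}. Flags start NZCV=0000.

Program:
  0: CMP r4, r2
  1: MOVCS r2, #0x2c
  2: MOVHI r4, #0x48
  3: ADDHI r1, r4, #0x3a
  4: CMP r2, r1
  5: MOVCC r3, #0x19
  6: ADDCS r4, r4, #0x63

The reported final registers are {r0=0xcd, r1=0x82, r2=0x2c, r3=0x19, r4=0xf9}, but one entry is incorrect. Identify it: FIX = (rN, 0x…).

[0] flags=1010 → (cmp)
[1] flags=1010 CS?T → r2=0x2c
[2] flags=1010 HI?T → r4=0x48
[3] flags=1010 HI?T → r1=0x82
[4] flags=1001 → (cmp)
[5] flags=1001 CC?T → r3=0x19
[6] flags=1001 CS?F → skip

FIX = (r4, 0x48)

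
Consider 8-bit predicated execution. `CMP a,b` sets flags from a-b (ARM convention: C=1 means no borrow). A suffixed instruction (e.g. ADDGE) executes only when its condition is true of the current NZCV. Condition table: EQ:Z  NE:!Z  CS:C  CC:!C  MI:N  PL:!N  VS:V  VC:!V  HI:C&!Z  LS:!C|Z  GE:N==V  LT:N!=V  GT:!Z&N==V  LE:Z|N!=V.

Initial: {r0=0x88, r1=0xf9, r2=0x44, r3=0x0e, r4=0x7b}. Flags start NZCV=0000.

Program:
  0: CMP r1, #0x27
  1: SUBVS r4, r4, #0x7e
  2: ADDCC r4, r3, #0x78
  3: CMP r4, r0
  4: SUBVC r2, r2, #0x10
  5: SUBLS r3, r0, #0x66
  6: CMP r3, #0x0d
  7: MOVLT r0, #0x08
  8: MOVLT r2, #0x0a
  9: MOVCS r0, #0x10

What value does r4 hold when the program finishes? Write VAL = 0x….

[0] flags=1010 → (cmp)
[1] flags=1010 VS?F → skip
[2] flags=1010 CC?F → skip
[3] flags=1001 → (cmp)
[4] flags=1001 VC?F → skip
[5] flags=1001 LS?T → r3=0x22
[6] flags=0010 → (cmp)
[7] flags=0010 LT?F → skip
[8] flags=0010 LT?F → skip
[9] flags=0010 CS?T → r0=0x10

VAL = 0x7b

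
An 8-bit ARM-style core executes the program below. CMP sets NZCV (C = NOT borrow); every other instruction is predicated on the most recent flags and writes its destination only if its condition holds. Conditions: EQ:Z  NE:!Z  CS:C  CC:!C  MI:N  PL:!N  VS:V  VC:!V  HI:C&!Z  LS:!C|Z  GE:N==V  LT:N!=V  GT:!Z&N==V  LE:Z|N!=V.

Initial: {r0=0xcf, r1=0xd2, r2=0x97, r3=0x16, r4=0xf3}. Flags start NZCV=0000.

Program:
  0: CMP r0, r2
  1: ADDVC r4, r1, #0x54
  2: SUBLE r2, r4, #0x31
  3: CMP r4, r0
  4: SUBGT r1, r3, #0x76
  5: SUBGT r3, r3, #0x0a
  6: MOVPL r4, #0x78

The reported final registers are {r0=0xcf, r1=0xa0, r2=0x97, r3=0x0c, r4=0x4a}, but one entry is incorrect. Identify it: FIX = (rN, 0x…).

FIX = (r4, 0x78)

[0] flags=0010 → (cmp)
[1] flags=0010 VC?T → r4=0x26
[2] flags=0010 LE?F → skip
[3] flags=0000 → (cmp)
[4] flags=0000 GT?T → r1=0xa0
[5] flags=0000 GT?T → r3=0x0c
[6] flags=0000 PL?T → r4=0x78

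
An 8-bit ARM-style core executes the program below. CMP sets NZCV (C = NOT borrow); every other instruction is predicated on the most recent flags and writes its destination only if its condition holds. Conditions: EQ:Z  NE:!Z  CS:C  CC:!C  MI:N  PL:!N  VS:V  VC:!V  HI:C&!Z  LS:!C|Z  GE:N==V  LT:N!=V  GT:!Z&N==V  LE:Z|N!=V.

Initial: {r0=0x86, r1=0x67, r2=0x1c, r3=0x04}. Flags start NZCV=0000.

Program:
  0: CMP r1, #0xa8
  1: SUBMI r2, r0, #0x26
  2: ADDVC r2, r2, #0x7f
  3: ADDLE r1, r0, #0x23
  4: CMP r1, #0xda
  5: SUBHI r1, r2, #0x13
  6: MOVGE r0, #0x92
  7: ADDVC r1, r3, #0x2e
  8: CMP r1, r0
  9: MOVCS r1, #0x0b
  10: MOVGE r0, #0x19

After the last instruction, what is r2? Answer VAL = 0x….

[0] flags=1001 → (cmp)
[1] flags=1001 MI?T → r2=0x60
[2] flags=1001 VC?F → skip
[3] flags=1001 LE?F → skip
[4] flags=1001 → (cmp)
[5] flags=1001 HI?F → skip
[6] flags=1001 GE?T → r0=0x92
[7] flags=1001 VC?F → skip
[8] flags=1001 → (cmp)
[9] flags=1001 CS?F → skip
[10] flags=1001 GE?T → r0=0x19

VAL = 0x60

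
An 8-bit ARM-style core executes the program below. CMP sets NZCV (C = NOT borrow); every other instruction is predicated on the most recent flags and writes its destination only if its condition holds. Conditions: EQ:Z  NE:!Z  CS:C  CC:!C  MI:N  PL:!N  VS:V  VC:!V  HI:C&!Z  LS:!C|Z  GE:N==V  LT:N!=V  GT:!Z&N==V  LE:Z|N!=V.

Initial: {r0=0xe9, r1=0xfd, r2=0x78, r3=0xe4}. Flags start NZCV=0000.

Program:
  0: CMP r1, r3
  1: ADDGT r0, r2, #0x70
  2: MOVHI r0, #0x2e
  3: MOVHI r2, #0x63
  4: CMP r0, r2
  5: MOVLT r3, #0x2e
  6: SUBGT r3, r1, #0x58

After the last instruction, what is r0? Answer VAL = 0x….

[0] flags=0010 → (cmp)
[1] flags=0010 GT?T → r0=0xe8
[2] flags=0010 HI?T → r0=0x2e
[3] flags=0010 HI?T → r2=0x63
[4] flags=1000 → (cmp)
[5] flags=1000 LT?T → r3=0x2e
[6] flags=1000 GT?F → skip

VAL = 0x2e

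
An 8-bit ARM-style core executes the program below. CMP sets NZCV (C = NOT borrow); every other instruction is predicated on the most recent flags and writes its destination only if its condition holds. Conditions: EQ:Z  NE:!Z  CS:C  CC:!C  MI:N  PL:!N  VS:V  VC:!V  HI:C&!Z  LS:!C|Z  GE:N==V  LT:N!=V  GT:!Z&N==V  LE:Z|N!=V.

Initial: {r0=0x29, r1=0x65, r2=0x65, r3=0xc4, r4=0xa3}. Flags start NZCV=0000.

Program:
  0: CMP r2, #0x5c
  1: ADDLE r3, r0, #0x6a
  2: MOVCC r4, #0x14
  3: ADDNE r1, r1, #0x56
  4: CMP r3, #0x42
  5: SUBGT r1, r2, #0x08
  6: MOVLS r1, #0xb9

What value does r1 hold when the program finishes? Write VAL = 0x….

VAL = 0xbb

[0] flags=0010 → (cmp)
[1] flags=0010 LE?F → skip
[2] flags=0010 CC?F → skip
[3] flags=0010 NE?T → r1=0xbb
[4] flags=1010 → (cmp)
[5] flags=1010 GT?F → skip
[6] flags=1010 LS?F → skip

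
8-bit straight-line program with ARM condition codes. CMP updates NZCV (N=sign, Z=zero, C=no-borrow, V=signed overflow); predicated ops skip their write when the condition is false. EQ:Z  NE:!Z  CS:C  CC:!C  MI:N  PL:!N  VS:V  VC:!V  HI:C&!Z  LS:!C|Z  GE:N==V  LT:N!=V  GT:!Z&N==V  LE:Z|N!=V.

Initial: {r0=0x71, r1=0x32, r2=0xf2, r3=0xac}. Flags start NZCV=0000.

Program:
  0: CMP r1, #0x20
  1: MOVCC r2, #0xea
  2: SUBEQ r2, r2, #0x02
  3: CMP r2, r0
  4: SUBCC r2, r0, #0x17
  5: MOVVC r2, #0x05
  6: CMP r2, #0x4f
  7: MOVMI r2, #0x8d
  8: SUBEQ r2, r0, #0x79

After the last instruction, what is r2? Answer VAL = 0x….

0: ✓ CMP  NZCV=0010
1: · MOVCC
2: · SUBEQ
3: ✓ CMP  NZCV=1010
4: · SUBCC
5: ✓ MOVVC  r2←0x05
6: ✓ CMP  NZCV=1000
7: ✓ MOVMI  r2←0x8d
8: · SUBEQ

VAL = 0x8d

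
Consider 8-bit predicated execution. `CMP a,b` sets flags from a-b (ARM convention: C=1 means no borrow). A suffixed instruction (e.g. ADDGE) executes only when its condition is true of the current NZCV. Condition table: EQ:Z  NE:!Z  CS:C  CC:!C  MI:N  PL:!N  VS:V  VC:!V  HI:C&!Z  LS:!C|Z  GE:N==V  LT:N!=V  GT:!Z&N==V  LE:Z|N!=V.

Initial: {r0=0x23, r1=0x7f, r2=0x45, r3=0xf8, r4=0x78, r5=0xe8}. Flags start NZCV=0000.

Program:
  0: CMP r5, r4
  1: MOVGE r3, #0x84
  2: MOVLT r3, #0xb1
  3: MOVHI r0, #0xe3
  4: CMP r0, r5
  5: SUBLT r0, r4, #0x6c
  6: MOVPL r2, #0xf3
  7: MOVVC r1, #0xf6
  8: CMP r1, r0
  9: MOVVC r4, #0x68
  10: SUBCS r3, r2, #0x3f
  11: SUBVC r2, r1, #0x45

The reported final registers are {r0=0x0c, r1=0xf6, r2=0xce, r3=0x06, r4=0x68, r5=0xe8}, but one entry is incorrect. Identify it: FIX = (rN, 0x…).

FIX = (r2, 0xb1)

[0] flags=0011 → (cmp)
[1] flags=0011 GE?F → skip
[2] flags=0011 LT?T → r3=0xb1
[3] flags=0011 HI?T → r0=0xe3
[4] flags=1000 → (cmp)
[5] flags=1000 LT?T → r0=0x0c
[6] flags=1000 PL?F → skip
[7] flags=1000 VC?T → r1=0xf6
[8] flags=1010 → (cmp)
[9] flags=1010 VC?T → r4=0x68
[10] flags=1010 CS?T → r3=0x06
[11] flags=1010 VC?T → r2=0xb1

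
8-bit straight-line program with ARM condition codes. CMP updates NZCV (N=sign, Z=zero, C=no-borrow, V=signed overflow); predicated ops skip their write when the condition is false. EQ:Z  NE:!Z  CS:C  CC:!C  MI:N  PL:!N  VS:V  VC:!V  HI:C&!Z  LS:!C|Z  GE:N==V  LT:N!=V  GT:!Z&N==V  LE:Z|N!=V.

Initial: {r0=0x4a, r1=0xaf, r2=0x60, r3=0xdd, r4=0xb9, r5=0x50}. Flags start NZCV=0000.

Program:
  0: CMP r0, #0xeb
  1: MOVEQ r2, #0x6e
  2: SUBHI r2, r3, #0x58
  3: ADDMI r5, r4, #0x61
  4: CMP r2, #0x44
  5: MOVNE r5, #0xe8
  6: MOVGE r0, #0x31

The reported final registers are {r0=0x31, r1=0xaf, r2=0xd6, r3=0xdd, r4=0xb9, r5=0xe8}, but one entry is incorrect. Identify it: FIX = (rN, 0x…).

[0] flags=0000 → (cmp)
[1] flags=0000 EQ?F → skip
[2] flags=0000 HI?F → skip
[3] flags=0000 MI?F → skip
[4] flags=0010 → (cmp)
[5] flags=0010 NE?T → r5=0xe8
[6] flags=0010 GE?T → r0=0x31

FIX = (r2, 0x60)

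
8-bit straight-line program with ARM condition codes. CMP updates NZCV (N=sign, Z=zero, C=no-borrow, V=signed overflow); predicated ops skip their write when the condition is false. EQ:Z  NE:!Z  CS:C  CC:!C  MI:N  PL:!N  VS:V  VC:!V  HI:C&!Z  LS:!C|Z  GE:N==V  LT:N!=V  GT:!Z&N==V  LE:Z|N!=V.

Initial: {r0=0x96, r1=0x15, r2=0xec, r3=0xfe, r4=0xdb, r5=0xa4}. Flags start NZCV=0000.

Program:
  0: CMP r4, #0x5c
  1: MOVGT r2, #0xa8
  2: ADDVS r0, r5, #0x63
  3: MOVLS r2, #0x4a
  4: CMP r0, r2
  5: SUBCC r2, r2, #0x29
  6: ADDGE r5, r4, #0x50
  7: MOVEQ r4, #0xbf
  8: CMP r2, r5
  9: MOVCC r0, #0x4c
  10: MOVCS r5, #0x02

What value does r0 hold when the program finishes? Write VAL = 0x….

VAL = 0x07

[0] flags=0011 → (cmp)
[1] flags=0011 GT?F → skip
[2] flags=0011 VS?T → r0=0x07
[3] flags=0011 LS?F → skip
[4] flags=0000 → (cmp)
[5] flags=0000 CC?T → r2=0xc3
[6] flags=0000 GE?T → r5=0x2b
[7] flags=0000 EQ?F → skip
[8] flags=1010 → (cmp)
[9] flags=1010 CC?F → skip
[10] flags=1010 CS?T → r5=0x02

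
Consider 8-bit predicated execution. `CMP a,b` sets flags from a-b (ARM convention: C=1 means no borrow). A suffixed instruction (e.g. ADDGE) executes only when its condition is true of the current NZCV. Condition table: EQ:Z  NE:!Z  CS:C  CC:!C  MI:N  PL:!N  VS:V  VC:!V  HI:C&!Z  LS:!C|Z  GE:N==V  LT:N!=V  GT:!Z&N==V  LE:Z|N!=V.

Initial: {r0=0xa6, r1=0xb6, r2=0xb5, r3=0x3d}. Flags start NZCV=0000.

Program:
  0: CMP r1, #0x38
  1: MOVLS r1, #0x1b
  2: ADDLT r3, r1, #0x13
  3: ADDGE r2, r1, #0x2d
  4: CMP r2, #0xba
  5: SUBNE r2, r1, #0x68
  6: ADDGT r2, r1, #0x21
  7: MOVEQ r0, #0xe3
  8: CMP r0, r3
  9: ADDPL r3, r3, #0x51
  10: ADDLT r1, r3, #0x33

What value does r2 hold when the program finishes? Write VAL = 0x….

VAL = 0x4e

0: ✓ CMP  NZCV=0011
1: · MOVLS
2: ✓ ADDLT  r3←0xc9
3: · ADDGE
4: ✓ CMP  NZCV=1000
5: ✓ SUBNE  r2←0x4e
6: · ADDGT
7: · MOVEQ
8: ✓ CMP  NZCV=1000
9: · ADDPL
10: ✓ ADDLT  r1←0xfc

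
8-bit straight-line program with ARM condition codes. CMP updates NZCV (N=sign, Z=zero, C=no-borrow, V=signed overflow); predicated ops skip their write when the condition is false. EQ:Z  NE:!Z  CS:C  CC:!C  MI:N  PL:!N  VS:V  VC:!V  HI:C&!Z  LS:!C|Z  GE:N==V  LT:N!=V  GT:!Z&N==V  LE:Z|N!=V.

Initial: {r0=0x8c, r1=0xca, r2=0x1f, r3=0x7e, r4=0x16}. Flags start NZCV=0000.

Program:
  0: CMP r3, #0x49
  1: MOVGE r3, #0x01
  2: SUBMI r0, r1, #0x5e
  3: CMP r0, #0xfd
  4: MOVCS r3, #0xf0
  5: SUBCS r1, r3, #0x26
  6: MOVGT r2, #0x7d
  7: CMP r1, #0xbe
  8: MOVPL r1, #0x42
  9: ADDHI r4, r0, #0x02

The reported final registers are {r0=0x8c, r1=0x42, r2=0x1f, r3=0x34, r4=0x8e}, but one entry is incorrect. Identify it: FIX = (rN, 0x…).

0: ✓ CMP  NZCV=0010
1: ✓ MOVGE  r3←0x01
2: · SUBMI
3: ✓ CMP  NZCV=1000
4: · MOVCS
5: · SUBCS
6: · MOVGT
7: ✓ CMP  NZCV=0010
8: ✓ MOVPL  r1←0x42
9: ✓ ADDHI  r4←0x8e

FIX = (r3, 0x01)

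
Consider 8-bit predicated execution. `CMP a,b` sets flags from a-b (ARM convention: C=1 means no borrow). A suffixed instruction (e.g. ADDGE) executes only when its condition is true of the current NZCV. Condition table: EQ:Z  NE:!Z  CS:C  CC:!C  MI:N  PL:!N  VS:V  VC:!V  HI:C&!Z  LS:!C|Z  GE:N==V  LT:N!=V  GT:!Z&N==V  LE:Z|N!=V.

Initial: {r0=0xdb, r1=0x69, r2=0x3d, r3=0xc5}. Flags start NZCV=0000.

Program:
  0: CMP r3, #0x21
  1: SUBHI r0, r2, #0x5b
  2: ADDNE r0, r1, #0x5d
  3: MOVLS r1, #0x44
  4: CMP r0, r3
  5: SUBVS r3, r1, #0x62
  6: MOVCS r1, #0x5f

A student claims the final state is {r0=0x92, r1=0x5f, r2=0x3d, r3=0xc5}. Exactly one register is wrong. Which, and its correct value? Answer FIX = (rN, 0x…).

[0] flags=1010 → (cmp)
[1] flags=1010 HI?T → r0=0xe2
[2] flags=1010 NE?T → r0=0xc6
[3] flags=1010 LS?F → skip
[4] flags=0010 → (cmp)
[5] flags=0010 VS?F → skip
[6] flags=0010 CS?T → r1=0x5f

FIX = (r0, 0xc6)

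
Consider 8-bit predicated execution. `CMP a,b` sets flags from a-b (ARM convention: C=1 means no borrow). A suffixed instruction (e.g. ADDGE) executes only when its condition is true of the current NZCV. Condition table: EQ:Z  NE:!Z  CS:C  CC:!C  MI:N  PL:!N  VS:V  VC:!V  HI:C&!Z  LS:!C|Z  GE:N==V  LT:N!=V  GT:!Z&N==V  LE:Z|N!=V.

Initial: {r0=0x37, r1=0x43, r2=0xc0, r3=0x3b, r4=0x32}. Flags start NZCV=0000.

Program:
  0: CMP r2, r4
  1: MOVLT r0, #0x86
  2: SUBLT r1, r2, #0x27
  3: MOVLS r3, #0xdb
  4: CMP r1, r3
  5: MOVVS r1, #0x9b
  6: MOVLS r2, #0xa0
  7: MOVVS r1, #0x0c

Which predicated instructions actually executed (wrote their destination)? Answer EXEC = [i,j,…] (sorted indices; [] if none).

EXEC = [1,2,5,7]

[0] flags=1010 → (cmp)
[1] flags=1010 LT?T → r0=0x86
[2] flags=1010 LT?T → r1=0x99
[3] flags=1010 LS?F → skip
[4] flags=0011 → (cmp)
[5] flags=0011 VS?T → r1=0x9b
[6] flags=0011 LS?F → skip
[7] flags=0011 VS?T → r1=0x0c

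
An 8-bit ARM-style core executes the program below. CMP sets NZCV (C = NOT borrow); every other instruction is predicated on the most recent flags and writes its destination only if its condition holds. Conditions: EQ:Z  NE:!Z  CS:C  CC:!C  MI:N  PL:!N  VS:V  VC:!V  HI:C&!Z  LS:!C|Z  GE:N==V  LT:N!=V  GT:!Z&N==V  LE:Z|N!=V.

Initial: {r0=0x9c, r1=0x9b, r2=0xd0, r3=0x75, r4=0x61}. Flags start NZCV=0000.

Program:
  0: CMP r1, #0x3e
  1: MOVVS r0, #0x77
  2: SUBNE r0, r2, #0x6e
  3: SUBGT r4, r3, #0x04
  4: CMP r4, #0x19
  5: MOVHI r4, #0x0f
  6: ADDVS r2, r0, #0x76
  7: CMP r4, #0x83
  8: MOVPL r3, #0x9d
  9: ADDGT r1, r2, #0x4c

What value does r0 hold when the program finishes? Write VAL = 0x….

VAL = 0x62

0: ✓ CMP  NZCV=0011
1: ✓ MOVVS  r0←0x77
2: ✓ SUBNE  r0←0x62
3: · SUBGT
4: ✓ CMP  NZCV=0010
5: ✓ MOVHI  r4←0x0f
6: · ADDVS
7: ✓ CMP  NZCV=1001
8: · MOVPL
9: ✓ ADDGT  r1←0x1c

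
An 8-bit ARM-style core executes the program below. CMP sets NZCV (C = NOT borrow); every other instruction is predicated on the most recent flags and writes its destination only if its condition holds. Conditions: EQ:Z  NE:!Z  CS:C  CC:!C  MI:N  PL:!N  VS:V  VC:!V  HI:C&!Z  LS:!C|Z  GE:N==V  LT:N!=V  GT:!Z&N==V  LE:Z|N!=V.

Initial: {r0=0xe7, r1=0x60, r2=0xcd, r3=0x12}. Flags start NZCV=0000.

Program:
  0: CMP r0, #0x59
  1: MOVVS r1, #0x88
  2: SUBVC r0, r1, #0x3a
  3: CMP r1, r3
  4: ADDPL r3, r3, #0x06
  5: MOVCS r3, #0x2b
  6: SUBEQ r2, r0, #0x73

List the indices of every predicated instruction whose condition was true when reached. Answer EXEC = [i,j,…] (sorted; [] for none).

EXEC = [2,4,5]

[0] flags=1010 → (cmp)
[1] flags=1010 VS?F → skip
[2] flags=1010 VC?T → r0=0x26
[3] flags=0010 → (cmp)
[4] flags=0010 PL?T → r3=0x18
[5] flags=0010 CS?T → r3=0x2b
[6] flags=0010 EQ?F → skip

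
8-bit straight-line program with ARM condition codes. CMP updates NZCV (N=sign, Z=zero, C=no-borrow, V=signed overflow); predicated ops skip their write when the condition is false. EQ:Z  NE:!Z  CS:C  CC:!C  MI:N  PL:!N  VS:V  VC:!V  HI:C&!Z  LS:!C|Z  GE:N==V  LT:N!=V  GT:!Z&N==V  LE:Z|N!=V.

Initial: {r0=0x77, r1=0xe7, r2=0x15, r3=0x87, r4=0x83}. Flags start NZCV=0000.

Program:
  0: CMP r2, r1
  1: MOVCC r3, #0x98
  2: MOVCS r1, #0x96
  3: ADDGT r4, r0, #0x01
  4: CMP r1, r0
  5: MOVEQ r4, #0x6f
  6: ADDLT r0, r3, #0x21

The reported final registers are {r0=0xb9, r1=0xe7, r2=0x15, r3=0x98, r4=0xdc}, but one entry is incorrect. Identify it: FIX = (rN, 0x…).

0: ✓ CMP  NZCV=0000
1: ✓ MOVCC  r3←0x98
2: · MOVCS
3: ✓ ADDGT  r4←0x78
4: ✓ CMP  NZCV=0011
5: · MOVEQ
6: ✓ ADDLT  r0←0xb9

FIX = (r4, 0x78)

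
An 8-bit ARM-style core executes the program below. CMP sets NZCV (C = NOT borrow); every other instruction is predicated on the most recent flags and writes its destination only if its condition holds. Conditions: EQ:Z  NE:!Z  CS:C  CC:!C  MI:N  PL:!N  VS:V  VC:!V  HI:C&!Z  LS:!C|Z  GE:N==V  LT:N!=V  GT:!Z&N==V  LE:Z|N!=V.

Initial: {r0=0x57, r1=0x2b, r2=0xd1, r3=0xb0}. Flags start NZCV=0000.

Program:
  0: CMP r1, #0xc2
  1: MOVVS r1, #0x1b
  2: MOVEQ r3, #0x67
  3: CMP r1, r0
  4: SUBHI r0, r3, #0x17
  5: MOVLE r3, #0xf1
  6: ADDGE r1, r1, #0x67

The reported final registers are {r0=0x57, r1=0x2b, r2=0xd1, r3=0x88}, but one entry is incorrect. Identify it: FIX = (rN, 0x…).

FIX = (r3, 0xf1)

0: ✓ CMP  NZCV=0000
1: · MOVVS
2: · MOVEQ
3: ✓ CMP  NZCV=1000
4: · SUBHI
5: ✓ MOVLE  r3←0xf1
6: · ADDGE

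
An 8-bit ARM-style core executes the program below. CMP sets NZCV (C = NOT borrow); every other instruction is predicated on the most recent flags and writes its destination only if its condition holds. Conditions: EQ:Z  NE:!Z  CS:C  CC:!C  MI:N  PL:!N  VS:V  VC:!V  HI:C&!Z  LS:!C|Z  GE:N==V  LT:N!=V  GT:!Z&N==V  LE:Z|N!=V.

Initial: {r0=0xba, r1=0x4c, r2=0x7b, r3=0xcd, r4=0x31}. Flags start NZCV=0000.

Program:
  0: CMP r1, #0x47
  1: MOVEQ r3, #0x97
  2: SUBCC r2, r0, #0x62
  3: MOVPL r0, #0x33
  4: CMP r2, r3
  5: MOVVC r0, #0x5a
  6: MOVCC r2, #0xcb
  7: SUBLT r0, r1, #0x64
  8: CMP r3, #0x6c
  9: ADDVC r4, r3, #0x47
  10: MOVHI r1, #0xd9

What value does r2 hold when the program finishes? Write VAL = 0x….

VAL = 0xcb

0: ✓ CMP  NZCV=0010
1: · MOVEQ
2: · SUBCC
3: ✓ MOVPL  r0←0x33
4: ✓ CMP  NZCV=1001
5: · MOVVC
6: ✓ MOVCC  r2←0xcb
7: · SUBLT
8: ✓ CMP  NZCV=0011
9: · ADDVC
10: ✓ MOVHI  r1←0xd9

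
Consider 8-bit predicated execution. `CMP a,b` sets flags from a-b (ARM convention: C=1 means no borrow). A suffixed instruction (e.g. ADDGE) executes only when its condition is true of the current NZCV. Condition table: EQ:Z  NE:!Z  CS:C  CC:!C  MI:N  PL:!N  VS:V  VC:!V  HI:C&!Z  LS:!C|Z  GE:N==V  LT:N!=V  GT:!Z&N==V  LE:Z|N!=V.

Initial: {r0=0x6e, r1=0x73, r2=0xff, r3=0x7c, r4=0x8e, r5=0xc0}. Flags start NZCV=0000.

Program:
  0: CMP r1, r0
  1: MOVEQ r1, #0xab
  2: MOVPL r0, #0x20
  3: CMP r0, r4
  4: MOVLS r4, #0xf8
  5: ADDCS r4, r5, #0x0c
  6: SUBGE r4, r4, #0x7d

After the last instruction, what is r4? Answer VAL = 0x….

0: ✓ CMP  NZCV=0010
1: · MOVEQ
2: ✓ MOVPL  r0←0x20
3: ✓ CMP  NZCV=1001
4: ✓ MOVLS  r4←0xf8
5: · ADDCS
6: ✓ SUBGE  r4←0x7b

VAL = 0x7b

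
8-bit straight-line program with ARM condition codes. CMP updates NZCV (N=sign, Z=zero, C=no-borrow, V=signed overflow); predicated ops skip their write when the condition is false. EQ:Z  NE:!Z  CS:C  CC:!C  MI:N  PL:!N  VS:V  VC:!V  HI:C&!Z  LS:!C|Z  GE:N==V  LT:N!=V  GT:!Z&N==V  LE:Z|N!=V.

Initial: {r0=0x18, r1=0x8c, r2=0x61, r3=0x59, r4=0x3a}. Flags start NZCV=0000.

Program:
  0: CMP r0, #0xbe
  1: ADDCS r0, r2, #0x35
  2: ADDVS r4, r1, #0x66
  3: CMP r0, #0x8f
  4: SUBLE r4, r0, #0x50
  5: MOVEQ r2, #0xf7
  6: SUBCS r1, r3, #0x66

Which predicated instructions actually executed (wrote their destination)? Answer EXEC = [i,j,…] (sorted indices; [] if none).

[0] flags=0000 → (cmp)
[1] flags=0000 CS?F → skip
[2] flags=0000 VS?F → skip
[3] flags=1001 → (cmp)
[4] flags=1001 LE?F → skip
[5] flags=1001 EQ?F → skip
[6] flags=1001 CS?F → skip

EXEC = []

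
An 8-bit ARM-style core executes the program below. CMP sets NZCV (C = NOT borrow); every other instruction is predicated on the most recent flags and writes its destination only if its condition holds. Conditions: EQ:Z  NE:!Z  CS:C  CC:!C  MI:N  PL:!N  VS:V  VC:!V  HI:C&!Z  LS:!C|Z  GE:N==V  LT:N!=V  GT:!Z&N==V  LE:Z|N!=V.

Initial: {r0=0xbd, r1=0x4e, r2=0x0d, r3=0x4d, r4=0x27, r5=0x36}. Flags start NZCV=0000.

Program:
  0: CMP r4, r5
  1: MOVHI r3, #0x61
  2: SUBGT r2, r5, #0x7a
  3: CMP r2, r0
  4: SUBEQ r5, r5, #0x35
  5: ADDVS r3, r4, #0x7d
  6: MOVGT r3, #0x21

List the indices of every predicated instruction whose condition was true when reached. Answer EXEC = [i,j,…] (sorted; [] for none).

EXEC = [6]

0: ✓ CMP  NZCV=1000
1: · MOVHI
2: · SUBGT
3: ✓ CMP  NZCV=0000
4: · SUBEQ
5: · ADDVS
6: ✓ MOVGT  r3←0x21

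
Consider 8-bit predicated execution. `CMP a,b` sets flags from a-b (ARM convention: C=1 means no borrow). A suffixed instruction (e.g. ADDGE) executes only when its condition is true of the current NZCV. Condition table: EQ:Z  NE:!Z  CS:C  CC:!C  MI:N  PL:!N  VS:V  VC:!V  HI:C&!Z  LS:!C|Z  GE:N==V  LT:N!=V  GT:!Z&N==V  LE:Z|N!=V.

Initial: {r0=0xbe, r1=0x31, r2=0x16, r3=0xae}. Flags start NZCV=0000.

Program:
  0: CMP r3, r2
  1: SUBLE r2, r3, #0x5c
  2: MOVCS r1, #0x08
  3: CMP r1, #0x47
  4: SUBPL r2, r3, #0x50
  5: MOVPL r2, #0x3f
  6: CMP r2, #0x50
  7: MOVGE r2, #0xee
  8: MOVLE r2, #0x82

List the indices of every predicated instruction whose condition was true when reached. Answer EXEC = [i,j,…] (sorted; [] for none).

[0] flags=1010 → (cmp)
[1] flags=1010 LE?T → r2=0x52
[2] flags=1010 CS?T → r1=0x08
[3] flags=1000 → (cmp)
[4] flags=1000 PL?F → skip
[5] flags=1000 PL?F → skip
[6] flags=0010 → (cmp)
[7] flags=0010 GE?T → r2=0xee
[8] flags=0010 LE?F → skip

EXEC = [1,2,7]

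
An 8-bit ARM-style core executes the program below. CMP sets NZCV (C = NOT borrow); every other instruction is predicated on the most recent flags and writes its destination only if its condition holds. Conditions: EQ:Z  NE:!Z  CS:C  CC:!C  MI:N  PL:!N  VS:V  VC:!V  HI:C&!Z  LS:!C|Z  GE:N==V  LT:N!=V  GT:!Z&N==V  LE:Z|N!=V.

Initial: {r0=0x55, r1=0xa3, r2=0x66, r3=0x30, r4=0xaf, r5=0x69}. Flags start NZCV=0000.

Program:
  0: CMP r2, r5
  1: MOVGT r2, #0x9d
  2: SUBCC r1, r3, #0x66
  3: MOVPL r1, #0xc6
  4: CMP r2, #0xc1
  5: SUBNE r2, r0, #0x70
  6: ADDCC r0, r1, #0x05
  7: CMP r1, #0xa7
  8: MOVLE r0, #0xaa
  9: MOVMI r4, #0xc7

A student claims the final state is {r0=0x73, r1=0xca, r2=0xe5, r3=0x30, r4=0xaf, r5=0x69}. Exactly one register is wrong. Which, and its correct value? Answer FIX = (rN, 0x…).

FIX = (r0, 0xcf)

0: ✓ CMP  NZCV=1000
1: · MOVGT
2: ✓ SUBCC  r1←0xca
3: · MOVPL
4: ✓ CMP  NZCV=1001
5: ✓ SUBNE  r2←0xe5
6: ✓ ADDCC  r0←0xcf
7: ✓ CMP  NZCV=0010
8: · MOVLE
9: · MOVMI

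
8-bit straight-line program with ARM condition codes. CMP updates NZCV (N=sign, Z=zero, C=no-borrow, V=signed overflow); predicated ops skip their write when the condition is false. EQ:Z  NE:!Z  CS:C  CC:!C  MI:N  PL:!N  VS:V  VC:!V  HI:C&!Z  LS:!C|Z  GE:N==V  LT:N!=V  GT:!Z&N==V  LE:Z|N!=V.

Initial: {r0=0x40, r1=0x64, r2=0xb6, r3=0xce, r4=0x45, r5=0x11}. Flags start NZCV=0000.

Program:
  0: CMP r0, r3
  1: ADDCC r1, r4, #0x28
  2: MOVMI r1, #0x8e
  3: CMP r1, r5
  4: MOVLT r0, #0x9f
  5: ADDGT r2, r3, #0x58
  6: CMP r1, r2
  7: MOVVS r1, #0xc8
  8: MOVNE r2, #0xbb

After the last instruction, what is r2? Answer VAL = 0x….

[0] flags=0000 → (cmp)
[1] flags=0000 CC?T → r1=0x6d
[2] flags=0000 MI?F → skip
[3] flags=0010 → (cmp)
[4] flags=0010 LT?F → skip
[5] flags=0010 GT?T → r2=0x26
[6] flags=0010 → (cmp)
[7] flags=0010 VS?F → skip
[8] flags=0010 NE?T → r2=0xbb

VAL = 0xbb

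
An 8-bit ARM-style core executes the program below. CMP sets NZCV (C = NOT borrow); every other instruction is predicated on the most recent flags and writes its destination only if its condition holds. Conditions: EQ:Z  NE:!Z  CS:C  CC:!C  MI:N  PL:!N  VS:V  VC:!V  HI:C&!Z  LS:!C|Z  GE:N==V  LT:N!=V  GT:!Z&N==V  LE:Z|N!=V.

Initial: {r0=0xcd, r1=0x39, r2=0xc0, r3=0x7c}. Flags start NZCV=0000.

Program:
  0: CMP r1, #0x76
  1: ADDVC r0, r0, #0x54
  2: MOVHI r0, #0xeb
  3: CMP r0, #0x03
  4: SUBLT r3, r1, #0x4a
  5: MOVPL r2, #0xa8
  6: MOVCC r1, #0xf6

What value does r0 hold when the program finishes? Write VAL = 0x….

VAL = 0x21

[0] flags=1000 → (cmp)
[1] flags=1000 VC?T → r0=0x21
[2] flags=1000 HI?F → skip
[3] flags=0010 → (cmp)
[4] flags=0010 LT?F → skip
[5] flags=0010 PL?T → r2=0xa8
[6] flags=0010 CC?F → skip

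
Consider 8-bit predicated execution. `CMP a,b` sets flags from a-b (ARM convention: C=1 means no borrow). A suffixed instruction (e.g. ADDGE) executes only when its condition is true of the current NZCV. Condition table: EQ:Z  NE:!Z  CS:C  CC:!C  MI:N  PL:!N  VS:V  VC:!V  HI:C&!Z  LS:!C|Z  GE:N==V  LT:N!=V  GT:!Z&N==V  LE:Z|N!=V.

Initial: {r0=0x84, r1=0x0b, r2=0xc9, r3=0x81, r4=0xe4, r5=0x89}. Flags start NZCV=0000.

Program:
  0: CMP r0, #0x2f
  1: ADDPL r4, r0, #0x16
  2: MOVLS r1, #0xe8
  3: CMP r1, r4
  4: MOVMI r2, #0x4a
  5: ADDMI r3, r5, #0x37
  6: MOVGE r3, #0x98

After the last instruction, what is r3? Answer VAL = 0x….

VAL = 0x98

0: ✓ CMP  NZCV=0011
1: ✓ ADDPL  r4←0x9a
2: · MOVLS
3: ✓ CMP  NZCV=0000
4: · MOVMI
5: · ADDMI
6: ✓ MOVGE  r3←0x98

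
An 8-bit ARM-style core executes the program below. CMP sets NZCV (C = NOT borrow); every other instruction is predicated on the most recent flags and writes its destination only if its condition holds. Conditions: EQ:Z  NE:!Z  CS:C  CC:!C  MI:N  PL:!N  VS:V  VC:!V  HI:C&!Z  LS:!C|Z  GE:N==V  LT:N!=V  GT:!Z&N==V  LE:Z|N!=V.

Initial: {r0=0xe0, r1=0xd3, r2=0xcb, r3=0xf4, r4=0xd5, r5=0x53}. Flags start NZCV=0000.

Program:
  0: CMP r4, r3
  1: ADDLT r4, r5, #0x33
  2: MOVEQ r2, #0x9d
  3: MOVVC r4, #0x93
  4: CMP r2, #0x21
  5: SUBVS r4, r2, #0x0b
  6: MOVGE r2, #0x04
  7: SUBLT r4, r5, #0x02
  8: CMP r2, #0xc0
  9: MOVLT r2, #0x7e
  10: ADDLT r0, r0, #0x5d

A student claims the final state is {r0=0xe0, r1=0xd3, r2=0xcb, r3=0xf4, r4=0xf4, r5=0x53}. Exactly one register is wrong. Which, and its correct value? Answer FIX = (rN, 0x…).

FIX = (r4, 0x51)

[0] flags=1000 → (cmp)
[1] flags=1000 LT?T → r4=0x86
[2] flags=1000 EQ?F → skip
[3] flags=1000 VC?T → r4=0x93
[4] flags=1010 → (cmp)
[5] flags=1010 VS?F → skip
[6] flags=1010 GE?F → skip
[7] flags=1010 LT?T → r4=0x51
[8] flags=0010 → (cmp)
[9] flags=0010 LT?F → skip
[10] flags=0010 LT?F → skip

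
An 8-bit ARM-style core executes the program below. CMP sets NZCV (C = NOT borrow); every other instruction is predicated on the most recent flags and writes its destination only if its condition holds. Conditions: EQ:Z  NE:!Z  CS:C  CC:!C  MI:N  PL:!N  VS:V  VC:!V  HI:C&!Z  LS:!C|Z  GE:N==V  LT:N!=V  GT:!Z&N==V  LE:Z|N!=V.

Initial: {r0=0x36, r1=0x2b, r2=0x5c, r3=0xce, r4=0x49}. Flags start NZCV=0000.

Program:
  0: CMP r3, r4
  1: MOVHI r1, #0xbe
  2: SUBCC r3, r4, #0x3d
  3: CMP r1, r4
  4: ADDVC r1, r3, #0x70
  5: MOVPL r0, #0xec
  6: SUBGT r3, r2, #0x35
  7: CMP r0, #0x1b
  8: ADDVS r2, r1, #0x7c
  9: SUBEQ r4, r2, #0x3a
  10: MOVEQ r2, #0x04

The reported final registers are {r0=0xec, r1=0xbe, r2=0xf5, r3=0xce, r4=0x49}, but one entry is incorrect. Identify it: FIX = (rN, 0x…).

FIX = (r2, 0x5c)

[0] flags=1010 → (cmp)
[1] flags=1010 HI?T → r1=0xbe
[2] flags=1010 CC?F → skip
[3] flags=0011 → (cmp)
[4] flags=0011 VC?F → skip
[5] flags=0011 PL?T → r0=0xec
[6] flags=0011 GT?F → skip
[7] flags=1010 → (cmp)
[8] flags=1010 VS?F → skip
[9] flags=1010 EQ?F → skip
[10] flags=1010 EQ?F → skip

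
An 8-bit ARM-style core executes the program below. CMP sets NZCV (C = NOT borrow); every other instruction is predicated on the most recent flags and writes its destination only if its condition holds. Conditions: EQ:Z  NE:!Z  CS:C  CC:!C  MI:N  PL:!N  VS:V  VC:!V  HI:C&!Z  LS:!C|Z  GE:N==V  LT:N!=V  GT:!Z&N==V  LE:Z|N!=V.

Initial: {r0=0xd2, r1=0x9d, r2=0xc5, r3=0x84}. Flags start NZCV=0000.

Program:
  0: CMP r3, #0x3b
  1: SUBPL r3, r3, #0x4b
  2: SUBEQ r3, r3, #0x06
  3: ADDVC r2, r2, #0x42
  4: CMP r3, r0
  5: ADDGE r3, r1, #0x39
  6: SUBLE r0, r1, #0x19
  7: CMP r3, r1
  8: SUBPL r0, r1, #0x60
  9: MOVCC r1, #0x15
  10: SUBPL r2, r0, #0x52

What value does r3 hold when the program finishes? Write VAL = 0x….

0: ✓ CMP  NZCV=0011
1: ✓ SUBPL  r3←0x39
2: · SUBEQ
3: · ADDVC
4: ✓ CMP  NZCV=0000
5: ✓ ADDGE  r3←0xd6
6: · SUBLE
7: ✓ CMP  NZCV=0010
8: ✓ SUBPL  r0←0x3d
9: · MOVCC
10: ✓ SUBPL  r2←0xeb

VAL = 0xd6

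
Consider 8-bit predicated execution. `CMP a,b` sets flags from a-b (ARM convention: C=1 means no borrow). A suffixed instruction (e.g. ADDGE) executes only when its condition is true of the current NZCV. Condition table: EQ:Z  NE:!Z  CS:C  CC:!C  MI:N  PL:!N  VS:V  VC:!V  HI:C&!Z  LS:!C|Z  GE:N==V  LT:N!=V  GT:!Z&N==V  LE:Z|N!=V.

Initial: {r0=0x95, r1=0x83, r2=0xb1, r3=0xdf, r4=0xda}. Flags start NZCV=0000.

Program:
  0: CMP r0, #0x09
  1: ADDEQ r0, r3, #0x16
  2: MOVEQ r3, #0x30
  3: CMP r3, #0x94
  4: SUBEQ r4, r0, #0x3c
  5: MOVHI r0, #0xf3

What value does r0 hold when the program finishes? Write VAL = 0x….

[0] flags=1010 → (cmp)
[1] flags=1010 EQ?F → skip
[2] flags=1010 EQ?F → skip
[3] flags=0010 → (cmp)
[4] flags=0010 EQ?F → skip
[5] flags=0010 HI?T → r0=0xf3

VAL = 0xf3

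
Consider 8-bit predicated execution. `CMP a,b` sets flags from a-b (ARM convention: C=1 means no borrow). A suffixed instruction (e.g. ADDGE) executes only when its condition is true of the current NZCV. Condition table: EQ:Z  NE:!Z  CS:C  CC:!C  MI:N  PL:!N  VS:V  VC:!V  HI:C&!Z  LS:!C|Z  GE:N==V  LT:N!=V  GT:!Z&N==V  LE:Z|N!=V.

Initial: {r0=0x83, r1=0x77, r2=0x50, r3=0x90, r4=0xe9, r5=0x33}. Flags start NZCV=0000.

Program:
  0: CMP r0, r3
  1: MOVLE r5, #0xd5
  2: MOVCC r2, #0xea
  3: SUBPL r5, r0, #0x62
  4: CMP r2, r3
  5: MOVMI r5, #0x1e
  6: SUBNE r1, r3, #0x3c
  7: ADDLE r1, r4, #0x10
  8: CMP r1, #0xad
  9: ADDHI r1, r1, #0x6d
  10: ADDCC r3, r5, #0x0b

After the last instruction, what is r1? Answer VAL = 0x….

VAL = 0x54

0: ✓ CMP  NZCV=1000
1: ✓ MOVLE  r5←0xd5
2: ✓ MOVCC  r2←0xea
3: · SUBPL
4: ✓ CMP  NZCV=0010
5: · MOVMI
6: ✓ SUBNE  r1←0x54
7: · ADDLE
8: ✓ CMP  NZCV=1001
9: · ADDHI
10: ✓ ADDCC  r3←0xe0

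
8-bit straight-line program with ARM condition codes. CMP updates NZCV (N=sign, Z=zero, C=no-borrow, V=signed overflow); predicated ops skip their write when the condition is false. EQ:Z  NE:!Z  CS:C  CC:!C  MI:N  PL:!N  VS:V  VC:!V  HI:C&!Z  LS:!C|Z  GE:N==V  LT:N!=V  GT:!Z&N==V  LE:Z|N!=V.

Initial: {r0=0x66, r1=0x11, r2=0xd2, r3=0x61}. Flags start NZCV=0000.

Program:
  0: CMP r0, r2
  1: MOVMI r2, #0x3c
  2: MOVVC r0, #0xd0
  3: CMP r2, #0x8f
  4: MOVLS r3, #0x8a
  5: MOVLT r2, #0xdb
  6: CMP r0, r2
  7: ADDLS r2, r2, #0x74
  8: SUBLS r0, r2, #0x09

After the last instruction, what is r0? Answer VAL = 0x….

VAL = 0x66

[0] flags=1001 → (cmp)
[1] flags=1001 MI?T → r2=0x3c
[2] flags=1001 VC?F → skip
[3] flags=1001 → (cmp)
[4] flags=1001 LS?T → r3=0x8a
[5] flags=1001 LT?F → skip
[6] flags=0010 → (cmp)
[7] flags=0010 LS?F → skip
[8] flags=0010 LS?F → skip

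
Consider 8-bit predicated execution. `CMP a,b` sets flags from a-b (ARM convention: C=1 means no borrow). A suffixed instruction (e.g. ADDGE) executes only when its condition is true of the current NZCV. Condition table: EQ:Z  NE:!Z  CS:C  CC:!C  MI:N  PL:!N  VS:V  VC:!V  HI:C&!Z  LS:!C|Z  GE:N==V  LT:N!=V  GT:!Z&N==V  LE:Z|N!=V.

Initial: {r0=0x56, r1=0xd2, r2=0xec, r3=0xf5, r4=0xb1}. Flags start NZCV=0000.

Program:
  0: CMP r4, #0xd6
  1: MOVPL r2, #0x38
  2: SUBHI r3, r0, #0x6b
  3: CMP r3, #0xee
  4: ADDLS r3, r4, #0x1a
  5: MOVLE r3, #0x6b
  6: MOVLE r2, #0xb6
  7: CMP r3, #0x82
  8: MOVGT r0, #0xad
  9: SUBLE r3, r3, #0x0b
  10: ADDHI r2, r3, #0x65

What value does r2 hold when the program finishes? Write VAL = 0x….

VAL = 0x5a

[0] flags=1000 → (cmp)
[1] flags=1000 PL?F → skip
[2] flags=1000 HI?F → skip
[3] flags=0010 → (cmp)
[4] flags=0010 LS?F → skip
[5] flags=0010 LE?F → skip
[6] flags=0010 LE?F → skip
[7] flags=0010 → (cmp)
[8] flags=0010 GT?T → r0=0xad
[9] flags=0010 LE?F → skip
[10] flags=0010 HI?T → r2=0x5a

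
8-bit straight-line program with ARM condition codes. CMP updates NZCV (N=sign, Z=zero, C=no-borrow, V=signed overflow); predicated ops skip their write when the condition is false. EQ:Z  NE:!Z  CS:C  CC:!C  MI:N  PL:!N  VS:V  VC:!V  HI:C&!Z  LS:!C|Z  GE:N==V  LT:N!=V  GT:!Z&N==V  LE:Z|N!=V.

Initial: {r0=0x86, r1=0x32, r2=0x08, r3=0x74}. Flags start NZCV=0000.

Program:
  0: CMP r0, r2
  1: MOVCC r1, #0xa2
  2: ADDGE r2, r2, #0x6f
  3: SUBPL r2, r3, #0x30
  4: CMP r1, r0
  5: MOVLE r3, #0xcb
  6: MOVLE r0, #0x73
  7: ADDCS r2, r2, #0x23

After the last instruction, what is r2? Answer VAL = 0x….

VAL = 0x44

0: ✓ CMP  NZCV=0011
1: · MOVCC
2: · ADDGE
3: ✓ SUBPL  r2←0x44
4: ✓ CMP  NZCV=1001
5: · MOVLE
6: · MOVLE
7: · ADDCS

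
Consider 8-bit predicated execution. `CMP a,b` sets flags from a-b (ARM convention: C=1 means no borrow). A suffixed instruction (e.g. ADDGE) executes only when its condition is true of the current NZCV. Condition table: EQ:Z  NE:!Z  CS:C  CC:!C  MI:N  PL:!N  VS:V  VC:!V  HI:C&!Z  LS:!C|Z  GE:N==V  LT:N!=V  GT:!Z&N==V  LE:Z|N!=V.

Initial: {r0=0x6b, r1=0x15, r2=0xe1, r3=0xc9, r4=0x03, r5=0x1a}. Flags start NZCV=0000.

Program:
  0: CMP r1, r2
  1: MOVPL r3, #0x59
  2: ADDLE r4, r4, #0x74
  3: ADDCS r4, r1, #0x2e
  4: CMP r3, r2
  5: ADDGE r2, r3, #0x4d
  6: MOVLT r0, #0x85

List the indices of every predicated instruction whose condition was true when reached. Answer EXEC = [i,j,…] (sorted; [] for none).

EXEC = [1,5]

0: ✓ CMP  NZCV=0000
1: ✓ MOVPL  r3←0x59
2: · ADDLE
3: · ADDCS
4: ✓ CMP  NZCV=0000
5: ✓ ADDGE  r2←0xa6
6: · MOVLT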